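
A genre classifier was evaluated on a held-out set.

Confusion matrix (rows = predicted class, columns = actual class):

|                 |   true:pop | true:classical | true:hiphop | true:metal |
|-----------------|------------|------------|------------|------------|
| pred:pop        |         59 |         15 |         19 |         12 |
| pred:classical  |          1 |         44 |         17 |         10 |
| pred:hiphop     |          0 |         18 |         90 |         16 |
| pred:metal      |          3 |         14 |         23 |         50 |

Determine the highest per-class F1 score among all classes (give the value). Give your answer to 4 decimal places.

0.7024

Per-class F1 score (2·TP/(2·TP+FP+FN)):
  pop: TP=59, FP=15+19+12=46, FN=1+0+3=4 → 118/168 = 0.70238
  classical: TP=44, FP=1+17+10=28, FN=15+18+14=47 → 88/163 = 0.53988
  hiphop: TP=90, FP=0+18+16=34, FN=19+17+23=59 → 180/273 = 0.65934
  metal: TP=50, FP=3+14+23=40, FN=12+10+16=38 → 100/178 = 0.56180
Highest is class 'pop' with F1 score = 0.7024.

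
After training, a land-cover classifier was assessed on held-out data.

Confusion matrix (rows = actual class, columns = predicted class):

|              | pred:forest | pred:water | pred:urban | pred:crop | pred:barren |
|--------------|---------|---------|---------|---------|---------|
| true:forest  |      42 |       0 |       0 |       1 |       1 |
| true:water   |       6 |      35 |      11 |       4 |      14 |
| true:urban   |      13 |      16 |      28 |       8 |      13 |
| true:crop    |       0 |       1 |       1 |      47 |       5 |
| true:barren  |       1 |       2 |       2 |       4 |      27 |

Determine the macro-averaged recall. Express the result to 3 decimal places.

Per-class recall (TP/(TP+FN)):
  forest: TP=42, FN=0+0+1+1=2 → 42/44 = 0.9545
  water: TP=35, FN=6+11+4+14=35 → 35/70 = 0.5000
  urban: TP=28, FN=13+16+8+13=50 → 28/78 = 0.3590
  crop: TP=47, FN=0+1+1+5=7 → 47/54 = 0.8704
  barren: TP=27, FN=1+2+2+4=9 → 27/36 = 0.7500
Macro-recall = mean = (0.9545 + 0.5000 + 0.3590 + 0.8704 + 0.7500) / 5 = 0.687

0.687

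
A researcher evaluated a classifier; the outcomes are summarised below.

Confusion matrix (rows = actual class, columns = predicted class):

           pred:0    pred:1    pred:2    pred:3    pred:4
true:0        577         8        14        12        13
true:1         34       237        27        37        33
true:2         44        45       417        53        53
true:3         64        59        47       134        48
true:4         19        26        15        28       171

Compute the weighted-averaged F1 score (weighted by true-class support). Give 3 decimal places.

Per-class F1 score (2·TP/(2·TP+FP+FN)):
  0: TP=577, FP=34+44+64+19=161, FN=8+14+12+13=47 → 1154/1362 = 0.8473
  1: TP=237, FP=8+45+59+26=138, FN=34+27+37+33=131 → 474/743 = 0.6380
  2: TP=417, FP=14+27+47+15=103, FN=44+45+53+53=195 → 834/1132 = 0.7367
  3: TP=134, FP=12+37+53+28=130, FN=64+59+47+48=218 → 268/616 = 0.4351
  4: TP=171, FP=13+33+53+48=147, FN=19+26+15+28=88 → 342/577 = 0.5927
Weighted-F1 score = Σ (supportᵢ/N)·F1 scoreᵢ with N=2215: (624/2215)·0.8473 + (368/2215)·0.6380 + (612/2215)·0.7367 + (352/2215)·0.4351 + (259/2215)·0.5927 = 0.687

0.687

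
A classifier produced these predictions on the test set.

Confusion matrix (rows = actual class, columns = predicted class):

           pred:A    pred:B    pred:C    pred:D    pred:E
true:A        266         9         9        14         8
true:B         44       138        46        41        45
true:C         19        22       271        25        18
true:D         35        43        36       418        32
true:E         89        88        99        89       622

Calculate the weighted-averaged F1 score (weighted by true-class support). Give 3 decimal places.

0.680

Per-class F1 score (2·TP/(2·TP+FP+FN)):
  A: TP=266, FP=44+19+35+89=187, FN=9+9+14+8=40 → 532/759 = 0.7009
  B: TP=138, FP=9+22+43+88=162, FN=44+46+41+45=176 → 276/614 = 0.4495
  C: TP=271, FP=9+46+36+99=190, FN=19+22+25+18=84 → 542/816 = 0.6642
  D: TP=418, FP=14+41+25+89=169, FN=35+43+36+32=146 → 836/1151 = 0.7263
  E: TP=622, FP=8+45+18+32=103, FN=89+88+99+89=365 → 1244/1712 = 0.7266
Weighted-F1 score = Σ (supportᵢ/N)·F1 scoreᵢ with N=2526: (306/2526)·0.7009 + (314/2526)·0.4495 + (355/2526)·0.6642 + (564/2526)·0.7263 + (987/2526)·0.7266 = 0.680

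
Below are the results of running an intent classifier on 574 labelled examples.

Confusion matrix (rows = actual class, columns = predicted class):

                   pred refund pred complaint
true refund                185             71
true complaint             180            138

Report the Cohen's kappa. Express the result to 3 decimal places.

0.150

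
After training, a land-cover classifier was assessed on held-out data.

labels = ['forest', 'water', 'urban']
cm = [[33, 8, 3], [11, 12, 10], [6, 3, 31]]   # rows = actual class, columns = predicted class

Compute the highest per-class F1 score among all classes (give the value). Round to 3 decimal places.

0.738

Per-class F1 score (2·TP/(2·TP+FP+FN)):
  forest: TP=33, FP=11+6=17, FN=8+3=11 → 66/94 = 0.7021
  water: TP=12, FP=8+3=11, FN=11+10=21 → 24/56 = 0.4286
  urban: TP=31, FP=3+10=13, FN=6+3=9 → 62/84 = 0.7381
Highest is class 'urban' with F1 score = 0.738.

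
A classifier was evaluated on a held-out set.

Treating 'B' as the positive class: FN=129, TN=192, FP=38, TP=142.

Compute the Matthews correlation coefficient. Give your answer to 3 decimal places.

0.373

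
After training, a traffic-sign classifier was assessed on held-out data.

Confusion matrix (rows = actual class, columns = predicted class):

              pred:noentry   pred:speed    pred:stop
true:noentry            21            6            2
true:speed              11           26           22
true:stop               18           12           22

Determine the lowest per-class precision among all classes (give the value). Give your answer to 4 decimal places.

0.4200

Per-class precision (TP/(TP+FP)):
  noentry: TP=21, FP=11+18=29 → 21/50 = 0.42000
  speed: TP=26, FP=6+12=18 → 26/44 = 0.59091
  stop: TP=22, FP=2+22=24 → 22/46 = 0.47826
Lowest is class 'noentry' with precision = 0.4200.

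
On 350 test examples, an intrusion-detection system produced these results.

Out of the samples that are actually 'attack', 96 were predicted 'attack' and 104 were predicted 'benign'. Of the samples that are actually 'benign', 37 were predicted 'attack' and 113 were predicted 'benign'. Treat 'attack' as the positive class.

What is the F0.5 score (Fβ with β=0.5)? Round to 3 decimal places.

0.656

Fβ = (1+β²)·TP / ((1+β²)·TP + β²·FN + FP), with β²=1/4
= 1.25·96 / (1.25·96 + 0.25·104 + 37) = 0.656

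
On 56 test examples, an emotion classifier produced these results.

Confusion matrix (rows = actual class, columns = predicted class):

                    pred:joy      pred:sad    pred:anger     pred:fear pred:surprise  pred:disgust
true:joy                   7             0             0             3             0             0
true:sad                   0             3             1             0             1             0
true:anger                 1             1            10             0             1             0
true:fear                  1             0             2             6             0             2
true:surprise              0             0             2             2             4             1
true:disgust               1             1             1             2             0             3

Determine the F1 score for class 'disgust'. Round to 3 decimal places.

0.429

F1 score = 2·TP/(2·TP+FP+FN).
disgust: TP=3, FP=0+0+0+2+1=3, FN=1+1+1+2+0=5 → 6/14 = 0.4286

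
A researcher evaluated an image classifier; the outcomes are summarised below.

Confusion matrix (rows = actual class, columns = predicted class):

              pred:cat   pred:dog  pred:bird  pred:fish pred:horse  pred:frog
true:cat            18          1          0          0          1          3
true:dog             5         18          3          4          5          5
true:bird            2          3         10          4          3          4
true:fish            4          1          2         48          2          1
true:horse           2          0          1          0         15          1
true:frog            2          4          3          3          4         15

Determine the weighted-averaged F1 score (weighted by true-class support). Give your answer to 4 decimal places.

0.6221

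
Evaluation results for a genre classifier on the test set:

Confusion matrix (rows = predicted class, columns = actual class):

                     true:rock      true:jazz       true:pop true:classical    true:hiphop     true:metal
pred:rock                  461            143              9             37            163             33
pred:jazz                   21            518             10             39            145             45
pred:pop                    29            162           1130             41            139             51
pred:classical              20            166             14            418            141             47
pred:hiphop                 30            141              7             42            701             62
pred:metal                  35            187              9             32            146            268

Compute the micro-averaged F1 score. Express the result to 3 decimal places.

Micro-averaging pools counts across classes: ΣTP=3496, ΣFP=2146, ΣFN=2146.
Micro-F1 score = 2·TP/(2·TP+FP+FN) on pooled counts = 0.620 (equals overall accuracy in single-label multiclass).

0.620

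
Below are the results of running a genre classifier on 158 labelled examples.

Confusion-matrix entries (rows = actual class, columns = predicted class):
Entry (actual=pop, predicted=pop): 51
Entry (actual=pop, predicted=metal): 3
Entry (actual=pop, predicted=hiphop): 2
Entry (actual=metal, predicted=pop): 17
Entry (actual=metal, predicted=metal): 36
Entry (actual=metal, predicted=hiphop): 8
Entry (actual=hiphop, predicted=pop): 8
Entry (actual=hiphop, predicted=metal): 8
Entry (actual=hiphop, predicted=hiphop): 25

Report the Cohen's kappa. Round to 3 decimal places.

Observed agreement pₒ = trace/N = 112/158 = 0.7089
Expected agreement pₑ = Σ (rowᵢ·colᵢ)/N² = (56·76 + 61·47 + 41·35)/158² = 0.3428
κ = (pₒ − pₑ)/(1 − pₑ) = (0.7089 − 0.3428)/(1 − 0.3428) = 0.557

0.557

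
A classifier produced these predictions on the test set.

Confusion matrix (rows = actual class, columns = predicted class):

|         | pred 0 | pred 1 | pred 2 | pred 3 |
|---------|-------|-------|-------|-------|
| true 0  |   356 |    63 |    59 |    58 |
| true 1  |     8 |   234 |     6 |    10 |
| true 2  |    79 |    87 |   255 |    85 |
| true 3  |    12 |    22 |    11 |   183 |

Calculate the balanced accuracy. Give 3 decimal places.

Balanced accuracy = mean of per-class recall.
  0: recall = 356/536 = 0.6642
  1: recall = 234/258 = 0.9070
  2: recall = 255/506 = 0.5040
  3: recall = 183/228 = 0.8026
Mean = (0.6642 + 0.9070 + 0.5040 + 0.8026) / 4 = 0.719

0.719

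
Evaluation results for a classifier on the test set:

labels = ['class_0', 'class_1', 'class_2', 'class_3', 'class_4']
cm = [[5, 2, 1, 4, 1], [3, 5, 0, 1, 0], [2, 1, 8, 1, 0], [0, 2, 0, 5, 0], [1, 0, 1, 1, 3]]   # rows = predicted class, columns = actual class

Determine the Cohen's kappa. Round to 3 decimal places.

0.435

Observed agreement pₒ = trace/N = 26/47 = 0.5532
Expected agreement pₑ = Σ (rowᵢ·colᵢ)/N² = (11·13 + 10·9 + 10·12 + 12·7 + 4·6)/47² = 0.2087
κ = (pₒ − pₑ)/(1 − pₑ) = (0.5532 − 0.2087)/(1 − 0.2087) = 0.435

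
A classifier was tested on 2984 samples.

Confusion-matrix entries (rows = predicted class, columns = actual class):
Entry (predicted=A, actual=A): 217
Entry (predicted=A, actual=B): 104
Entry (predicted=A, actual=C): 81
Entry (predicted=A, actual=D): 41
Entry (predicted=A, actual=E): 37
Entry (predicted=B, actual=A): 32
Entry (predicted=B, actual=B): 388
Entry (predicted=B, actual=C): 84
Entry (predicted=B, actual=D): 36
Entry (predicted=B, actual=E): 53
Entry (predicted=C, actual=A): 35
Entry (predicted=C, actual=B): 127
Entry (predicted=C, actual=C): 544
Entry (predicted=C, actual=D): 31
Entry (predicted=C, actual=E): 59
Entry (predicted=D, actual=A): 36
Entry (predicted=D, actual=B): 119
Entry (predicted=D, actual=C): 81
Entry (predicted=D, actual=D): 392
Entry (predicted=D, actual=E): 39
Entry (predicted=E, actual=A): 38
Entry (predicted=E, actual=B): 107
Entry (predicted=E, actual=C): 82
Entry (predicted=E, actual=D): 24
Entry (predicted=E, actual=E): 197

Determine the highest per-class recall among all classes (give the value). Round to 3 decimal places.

Per-class recall (TP/(TP+FN)):
  A: TP=217, FN=32+35+36+38=141 → 217/358 = 0.6061
  B: TP=388, FN=104+127+119+107=457 → 388/845 = 0.4592
  C: TP=544, FN=81+84+81+82=328 → 544/872 = 0.6239
  D: TP=392, FN=41+36+31+24=132 → 392/524 = 0.7481
  E: TP=197, FN=37+53+59+39=188 → 197/385 = 0.5117
Highest is class 'D' with recall = 0.748.

0.748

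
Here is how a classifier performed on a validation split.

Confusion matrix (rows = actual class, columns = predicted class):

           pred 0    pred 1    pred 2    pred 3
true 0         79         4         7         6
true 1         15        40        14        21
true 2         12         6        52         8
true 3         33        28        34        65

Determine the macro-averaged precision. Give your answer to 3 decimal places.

Per-class precision (TP/(TP+FP)):
  0: TP=79, FP=15+12+33=60 → 79/139 = 0.5683
  1: TP=40, FP=4+6+28=38 → 40/78 = 0.5128
  2: TP=52, FP=7+14+34=55 → 52/107 = 0.4860
  3: TP=65, FP=6+21+8=35 → 65/100 = 0.6500
Macro-precision = mean = (0.5683 + 0.5128 + 0.4860 + 0.6500) / 4 = 0.554

0.554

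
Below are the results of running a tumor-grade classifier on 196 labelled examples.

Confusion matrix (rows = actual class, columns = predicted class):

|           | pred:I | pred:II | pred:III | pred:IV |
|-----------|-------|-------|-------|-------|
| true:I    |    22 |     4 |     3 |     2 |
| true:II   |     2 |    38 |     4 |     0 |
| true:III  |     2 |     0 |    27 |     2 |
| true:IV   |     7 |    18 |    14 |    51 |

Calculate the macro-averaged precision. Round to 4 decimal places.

Per-class precision (TP/(TP+FP)):
  I: TP=22, FP=2+2+7=11 → 22/33 = 0.66667
  II: TP=38, FP=4+0+18=22 → 38/60 = 0.63333
  III: TP=27, FP=3+4+14=21 → 27/48 = 0.56250
  IV: TP=51, FP=2+0+2=4 → 51/55 = 0.92727
Macro-precision = mean = (0.66667 + 0.63333 + 0.56250 + 0.92727) / 4 = 0.6974

0.6974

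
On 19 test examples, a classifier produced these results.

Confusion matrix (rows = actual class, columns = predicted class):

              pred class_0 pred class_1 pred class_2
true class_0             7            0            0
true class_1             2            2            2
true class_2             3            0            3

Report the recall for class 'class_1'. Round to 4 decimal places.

Take TP from the diagonal, FP from the rest of the 'class_1' prediction marginal, FN from the rest of the 'class_1' actual marginal.
recall = TP/(TP+FN).
class_1: TP=2, FN=2+2=4 → 2/6 = 0.33333

0.3333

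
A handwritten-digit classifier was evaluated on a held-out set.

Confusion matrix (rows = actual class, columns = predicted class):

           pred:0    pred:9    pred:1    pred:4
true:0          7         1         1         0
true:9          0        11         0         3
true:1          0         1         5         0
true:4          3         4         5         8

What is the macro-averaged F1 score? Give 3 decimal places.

0.638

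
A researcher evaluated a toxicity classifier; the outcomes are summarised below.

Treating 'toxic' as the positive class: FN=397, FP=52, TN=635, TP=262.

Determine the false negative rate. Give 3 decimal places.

0.602

FNR = FN/(FN+TP) = 397/(397+262) = 0.602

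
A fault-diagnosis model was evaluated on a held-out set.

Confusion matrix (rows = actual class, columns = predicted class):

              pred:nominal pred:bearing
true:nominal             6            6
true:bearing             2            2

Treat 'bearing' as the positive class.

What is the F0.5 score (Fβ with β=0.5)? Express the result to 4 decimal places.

Fβ = (1+β²)·TP / ((1+β²)·TP + β²·FN + FP), with β²=1/4
= 1.25·2 / (1.25·2 + 0.25·2 + 6) = 0.2778

0.2778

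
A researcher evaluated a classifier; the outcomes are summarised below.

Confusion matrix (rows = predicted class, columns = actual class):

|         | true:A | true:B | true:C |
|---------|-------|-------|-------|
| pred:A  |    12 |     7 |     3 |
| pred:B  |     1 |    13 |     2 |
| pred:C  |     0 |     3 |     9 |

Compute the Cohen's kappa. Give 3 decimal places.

Observed agreement pₒ = trace/N = 34/50 = 0.6800
Expected agreement pₑ = Σ (rowᵢ·colᵢ)/N² = (13·22 + 23·16 + 14·12)/50² = 0.3288
κ = (pₒ − pₑ)/(1 − pₑ) = (0.6800 − 0.3288)/(1 − 0.3288) = 0.523

0.523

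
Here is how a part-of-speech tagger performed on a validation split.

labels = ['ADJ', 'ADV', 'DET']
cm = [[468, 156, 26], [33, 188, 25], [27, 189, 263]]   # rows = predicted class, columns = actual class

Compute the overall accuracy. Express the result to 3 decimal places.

Accuracy = trace / total = (468+188+263=919) / 1375 = 919/1375 = 0.668

0.668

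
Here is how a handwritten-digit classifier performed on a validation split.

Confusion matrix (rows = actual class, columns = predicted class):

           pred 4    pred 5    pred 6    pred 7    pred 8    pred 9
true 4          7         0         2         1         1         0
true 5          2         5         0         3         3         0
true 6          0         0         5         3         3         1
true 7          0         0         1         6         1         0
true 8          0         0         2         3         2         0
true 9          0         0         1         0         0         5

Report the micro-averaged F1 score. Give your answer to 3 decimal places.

Micro-averaging pools counts across classes: ΣTP=30, ΣFP=27, ΣFN=27.
Micro-F1 score = 2·TP/(2·TP+FP+FN) on pooled counts = 0.526 (equals overall accuracy in single-label multiclass).

0.526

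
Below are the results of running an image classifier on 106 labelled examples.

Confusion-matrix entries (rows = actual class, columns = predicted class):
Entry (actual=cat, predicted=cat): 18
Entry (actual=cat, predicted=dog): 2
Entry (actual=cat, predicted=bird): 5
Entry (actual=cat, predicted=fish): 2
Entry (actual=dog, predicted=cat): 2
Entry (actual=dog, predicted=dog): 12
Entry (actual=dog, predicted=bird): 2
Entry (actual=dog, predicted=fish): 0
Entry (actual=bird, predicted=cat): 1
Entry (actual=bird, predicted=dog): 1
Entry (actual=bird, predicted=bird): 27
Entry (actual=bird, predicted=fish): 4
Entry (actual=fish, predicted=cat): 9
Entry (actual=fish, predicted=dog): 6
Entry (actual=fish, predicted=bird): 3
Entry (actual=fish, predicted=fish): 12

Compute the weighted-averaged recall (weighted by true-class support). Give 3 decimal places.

0.651

Per-class recall (TP/(TP+FN)):
  cat: TP=18, FN=2+5+2=9 → 18/27 = 0.6667
  dog: TP=12, FN=2+2+0=4 → 12/16 = 0.7500
  bird: TP=27, FN=1+1+4=6 → 27/33 = 0.8182
  fish: TP=12, FN=9+6+3=18 → 12/30 = 0.4000
Weighted-recall = Σ (supportᵢ/N)·recallᵢ with N=106: (27/106)·0.6667 + (16/106)·0.7500 + (33/106)·0.8182 + (30/106)·0.4000 = 0.651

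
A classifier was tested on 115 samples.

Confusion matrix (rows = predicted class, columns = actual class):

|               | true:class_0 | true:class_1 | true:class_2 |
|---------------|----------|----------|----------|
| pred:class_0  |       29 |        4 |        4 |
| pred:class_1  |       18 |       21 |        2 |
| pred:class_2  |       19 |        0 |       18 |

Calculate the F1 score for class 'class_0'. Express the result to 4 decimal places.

0.5631

One-vs-rest for 'class_0': TP = diagonal; FP = other classes predicted 'class_0'; FN = 'class_0' predicted as other.
F1 score = 2·TP/(2·TP+FP+FN).
class_0: TP=29, FP=4+4=8, FN=18+19=37 → 58/103 = 0.56311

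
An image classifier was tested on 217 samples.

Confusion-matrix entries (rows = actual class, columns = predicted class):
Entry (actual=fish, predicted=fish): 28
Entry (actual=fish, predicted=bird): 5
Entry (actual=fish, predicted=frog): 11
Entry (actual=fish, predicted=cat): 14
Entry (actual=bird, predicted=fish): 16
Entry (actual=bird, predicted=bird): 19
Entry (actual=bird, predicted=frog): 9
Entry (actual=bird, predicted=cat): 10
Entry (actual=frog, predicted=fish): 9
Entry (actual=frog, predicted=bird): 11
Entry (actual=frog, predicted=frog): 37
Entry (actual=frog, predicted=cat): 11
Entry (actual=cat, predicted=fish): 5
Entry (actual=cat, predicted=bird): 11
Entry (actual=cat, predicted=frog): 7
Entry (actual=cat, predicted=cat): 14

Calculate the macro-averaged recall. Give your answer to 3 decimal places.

Per-class recall (TP/(TP+FN)):
  fish: TP=28, FN=5+11+14=30 → 28/58 = 0.4828
  bird: TP=19, FN=16+9+10=35 → 19/54 = 0.3519
  frog: TP=37, FN=9+11+11=31 → 37/68 = 0.5441
  cat: TP=14, FN=5+11+7=23 → 14/37 = 0.3784
Macro-recall = mean = (0.4828 + 0.3519 + 0.5441 + 0.3784) / 4 = 0.439

0.439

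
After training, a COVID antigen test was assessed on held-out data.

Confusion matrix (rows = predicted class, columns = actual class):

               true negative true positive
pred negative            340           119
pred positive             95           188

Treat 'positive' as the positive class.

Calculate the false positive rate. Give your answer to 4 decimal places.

0.2184

FPR = FP/(FP+TN) = 95/(95+340) = 0.2184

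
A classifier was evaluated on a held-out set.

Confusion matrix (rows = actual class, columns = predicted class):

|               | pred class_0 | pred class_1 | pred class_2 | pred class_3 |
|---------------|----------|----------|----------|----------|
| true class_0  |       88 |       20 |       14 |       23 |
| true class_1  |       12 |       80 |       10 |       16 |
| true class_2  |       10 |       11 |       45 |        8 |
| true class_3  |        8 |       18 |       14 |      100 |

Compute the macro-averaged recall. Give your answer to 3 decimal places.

0.652

Per-class recall (TP/(TP+FN)):
  class_0: TP=88, FN=20+14+23=57 → 88/145 = 0.6069
  class_1: TP=80, FN=12+10+16=38 → 80/118 = 0.6780
  class_2: TP=45, FN=10+11+8=29 → 45/74 = 0.6081
  class_3: TP=100, FN=8+18+14=40 → 100/140 = 0.7143
Macro-recall = mean = (0.6069 + 0.6780 + 0.6081 + 0.7143) / 4 = 0.652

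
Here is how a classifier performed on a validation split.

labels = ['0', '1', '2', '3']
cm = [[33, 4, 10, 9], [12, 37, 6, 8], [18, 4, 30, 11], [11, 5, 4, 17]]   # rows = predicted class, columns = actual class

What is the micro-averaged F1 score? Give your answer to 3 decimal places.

Micro-averaging pools counts across classes: ΣTP=117, ΣFP=102, ΣFN=102.
Micro-F1 score = 2·TP/(2·TP+FP+FN) on pooled counts = 0.534 (equals overall accuracy in single-label multiclass).

0.534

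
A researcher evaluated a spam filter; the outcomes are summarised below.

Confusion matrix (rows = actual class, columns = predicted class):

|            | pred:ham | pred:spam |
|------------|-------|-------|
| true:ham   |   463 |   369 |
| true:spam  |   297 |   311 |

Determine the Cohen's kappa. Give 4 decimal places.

Observed agreement pₒ = trace/N = 774/1440 = 0.53750
Expected agreement pₑ = Σ (rowᵢ·colᵢ)/N² = (832·760 + 608·680)/1440² = 0.50432
κ = (pₒ − pₑ)/(1 − pₑ) = (0.53750 − 0.50432)/(1 − 0.50432) = 0.0669

0.0669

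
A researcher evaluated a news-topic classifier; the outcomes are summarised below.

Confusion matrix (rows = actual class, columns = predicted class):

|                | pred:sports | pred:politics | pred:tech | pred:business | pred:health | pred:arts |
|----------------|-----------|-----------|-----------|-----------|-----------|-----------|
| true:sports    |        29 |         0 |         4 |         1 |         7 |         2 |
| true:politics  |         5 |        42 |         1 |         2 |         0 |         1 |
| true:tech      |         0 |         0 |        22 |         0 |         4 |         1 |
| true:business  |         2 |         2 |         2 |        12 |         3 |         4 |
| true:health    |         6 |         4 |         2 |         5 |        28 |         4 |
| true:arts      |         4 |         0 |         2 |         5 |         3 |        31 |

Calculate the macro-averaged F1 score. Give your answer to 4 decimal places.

0.6690

Per-class F1 score (2·TP/(2·TP+FP+FN)):
  sports: TP=29, FP=5+0+2+6+4=17, FN=0+4+1+7+2=14 → 58/89 = 0.65169
  politics: TP=42, FP=0+0+2+4+0=6, FN=5+1+2+0+1=9 → 84/99 = 0.84848
  tech: TP=22, FP=4+1+2+2+2=11, FN=0+0+0+4+1=5 → 44/60 = 0.73333
  business: TP=12, FP=1+2+0+5+5=13, FN=2+2+2+3+4=13 → 24/50 = 0.48000
  health: TP=28, FP=7+0+4+3+3=17, FN=6+4+2+5+4=21 → 56/94 = 0.59574
  arts: TP=31, FP=2+1+1+4+4=12, FN=4+0+2+5+3=14 → 62/88 = 0.70455
Macro-F1 score = mean = (0.65169 + 0.84848 + 0.73333 + 0.48000 + 0.59574 + 0.70455) / 6 = 0.6690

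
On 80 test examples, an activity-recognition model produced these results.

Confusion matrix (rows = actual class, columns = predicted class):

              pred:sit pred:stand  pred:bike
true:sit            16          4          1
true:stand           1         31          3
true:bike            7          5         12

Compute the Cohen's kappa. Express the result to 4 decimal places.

Observed agreement pₒ = trace/N = 59/80 = 0.73750
Expected agreement pₑ = Σ (rowᵢ·colᵢ)/N² = (21·24 + 35·40 + 24·16)/80² = 0.35750
κ = (pₒ − pₑ)/(1 − pₑ) = (0.73750 − 0.35750)/(1 − 0.35750) = 0.5914

0.5914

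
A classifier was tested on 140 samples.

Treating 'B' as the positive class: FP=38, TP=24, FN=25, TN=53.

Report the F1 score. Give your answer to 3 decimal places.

Precision = TP/(TP+FP) = 24/62 = 0.3871
Recall = TP/(TP+FN) = 24/49 = 0.4898
F1 = 2·TP/(2·TP+FP+FN) = 48/111 = 0.432

0.432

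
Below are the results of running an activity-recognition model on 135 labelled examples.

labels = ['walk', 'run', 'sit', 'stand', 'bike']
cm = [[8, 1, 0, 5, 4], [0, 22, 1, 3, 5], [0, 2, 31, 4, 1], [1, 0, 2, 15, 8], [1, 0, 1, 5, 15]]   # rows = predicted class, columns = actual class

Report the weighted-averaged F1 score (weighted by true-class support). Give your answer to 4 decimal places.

0.6640

Per-class F1 score (2·TP/(2·TP+FP+FN)):
  walk: TP=8, FP=1+0+5+4=10, FN=0+0+1+1=2 → 16/28 = 0.57143
  run: TP=22, FP=0+1+3+5=9, FN=1+2+0+0=3 → 44/56 = 0.78571
  sit: TP=31, FP=0+2+4+1=7, FN=0+1+2+1=4 → 62/73 = 0.84932
  stand: TP=15, FP=1+0+2+8=11, FN=5+3+4+5=17 → 30/58 = 0.51724
  bike: TP=15, FP=1+0+1+5=7, FN=4+5+1+8=18 → 30/55 = 0.54545
Weighted-F1 score = Σ (supportᵢ/N)·F1 scoreᵢ with N=135: (10/135)·0.57143 + (25/135)·0.78571 + (35/135)·0.84932 + (32/135)·0.51724 + (33/135)·0.54545 = 0.6640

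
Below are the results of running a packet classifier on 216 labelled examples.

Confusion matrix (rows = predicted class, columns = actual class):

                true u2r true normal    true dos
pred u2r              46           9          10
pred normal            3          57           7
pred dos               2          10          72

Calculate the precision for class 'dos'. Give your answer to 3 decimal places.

Take TP from the diagonal, FP from the rest of the 'dos' prediction marginal, FN from the rest of the 'dos' actual marginal.
precision = TP/(TP+FP).
dos: TP=72, FP=2+10=12 → 72/84 = 0.8571

0.857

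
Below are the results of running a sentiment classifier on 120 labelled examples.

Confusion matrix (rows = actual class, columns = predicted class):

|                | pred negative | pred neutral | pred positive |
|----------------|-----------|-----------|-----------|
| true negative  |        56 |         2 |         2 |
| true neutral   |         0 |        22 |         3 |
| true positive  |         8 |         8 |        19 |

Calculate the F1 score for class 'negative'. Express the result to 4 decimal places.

One-vs-rest for 'negative': TP = diagonal; FP = other classes predicted 'negative'; FN = 'negative' predicted as other.
F1 score = 2·TP/(2·TP+FP+FN).
negative: TP=56, FP=0+8=8, FN=2+2=4 → 112/124 = 0.90323

0.9032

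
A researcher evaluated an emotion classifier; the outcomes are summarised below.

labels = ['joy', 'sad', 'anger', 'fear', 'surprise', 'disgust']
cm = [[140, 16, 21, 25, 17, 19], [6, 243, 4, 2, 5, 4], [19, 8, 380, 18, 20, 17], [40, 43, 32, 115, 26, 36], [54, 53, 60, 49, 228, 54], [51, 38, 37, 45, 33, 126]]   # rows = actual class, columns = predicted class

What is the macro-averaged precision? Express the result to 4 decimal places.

Per-class precision (TP/(TP+FP)):
  joy: TP=140, FP=6+19+40+54+51=170 → 140/310 = 0.45161
  sad: TP=243, FP=16+8+43+53+38=158 → 243/401 = 0.60599
  anger: TP=380, FP=21+4+32+60+37=154 → 380/534 = 0.71161
  fear: TP=115, FP=25+2+18+49+45=139 → 115/254 = 0.45276
  surprise: TP=228, FP=17+5+20+26+33=101 → 228/329 = 0.69301
  disgust: TP=126, FP=19+4+17+36+54=130 → 126/256 = 0.49219
Macro-precision = mean = (0.45161 + 0.60599 + 0.71161 + 0.45276 + 0.69301 + 0.49219) / 6 = 0.5679

0.5679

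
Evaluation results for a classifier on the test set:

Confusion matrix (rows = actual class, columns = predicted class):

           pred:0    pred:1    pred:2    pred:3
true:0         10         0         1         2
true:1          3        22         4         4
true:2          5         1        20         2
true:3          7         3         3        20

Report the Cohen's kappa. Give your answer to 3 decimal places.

Observed agreement pₒ = trace/N = 72/107 = 0.6729
Expected agreement pₑ = Σ (rowᵢ·colᵢ)/N² = (13·25 + 33·26 + 28·28 + 33·28)/107² = 0.2525
κ = (pₒ − pₑ)/(1 − pₑ) = (0.6729 − 0.2525)/(1 − 0.2525) = 0.562

0.562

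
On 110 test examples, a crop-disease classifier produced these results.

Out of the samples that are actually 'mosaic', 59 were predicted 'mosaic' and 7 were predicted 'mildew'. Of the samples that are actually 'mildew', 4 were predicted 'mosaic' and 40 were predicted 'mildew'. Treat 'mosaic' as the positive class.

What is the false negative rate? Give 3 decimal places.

0.106

FNR = FN/(FN+TP) = 7/(7+59) = 0.106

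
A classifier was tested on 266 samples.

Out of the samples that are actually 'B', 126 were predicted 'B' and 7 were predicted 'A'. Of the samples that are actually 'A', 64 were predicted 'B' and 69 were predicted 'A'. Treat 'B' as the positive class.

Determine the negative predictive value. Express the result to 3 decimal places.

0.908

NPV = TN/(TN+FN) = 69/(69+7) = 0.908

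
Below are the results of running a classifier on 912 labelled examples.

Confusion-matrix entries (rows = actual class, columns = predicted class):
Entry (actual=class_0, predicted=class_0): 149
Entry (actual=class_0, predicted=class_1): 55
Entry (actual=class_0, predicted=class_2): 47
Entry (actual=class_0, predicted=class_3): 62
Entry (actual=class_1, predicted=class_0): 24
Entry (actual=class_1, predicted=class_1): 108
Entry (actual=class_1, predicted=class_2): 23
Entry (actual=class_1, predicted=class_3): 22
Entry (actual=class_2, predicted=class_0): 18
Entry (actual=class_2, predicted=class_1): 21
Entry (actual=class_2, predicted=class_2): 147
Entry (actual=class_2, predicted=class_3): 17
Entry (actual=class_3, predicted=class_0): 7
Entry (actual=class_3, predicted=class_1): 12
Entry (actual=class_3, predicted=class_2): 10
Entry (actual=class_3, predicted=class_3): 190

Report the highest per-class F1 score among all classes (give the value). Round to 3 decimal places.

0.745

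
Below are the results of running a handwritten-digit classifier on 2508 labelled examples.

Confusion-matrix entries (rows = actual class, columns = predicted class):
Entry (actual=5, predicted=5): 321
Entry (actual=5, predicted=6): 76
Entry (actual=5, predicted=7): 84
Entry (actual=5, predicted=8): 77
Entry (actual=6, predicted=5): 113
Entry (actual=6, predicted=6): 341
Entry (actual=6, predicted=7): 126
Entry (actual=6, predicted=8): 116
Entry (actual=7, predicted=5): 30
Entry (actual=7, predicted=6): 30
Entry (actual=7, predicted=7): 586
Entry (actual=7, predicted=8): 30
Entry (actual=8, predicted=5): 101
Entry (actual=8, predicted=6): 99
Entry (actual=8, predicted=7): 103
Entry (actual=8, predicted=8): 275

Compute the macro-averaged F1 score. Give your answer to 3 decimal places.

0.594

Per-class F1 score (2·TP/(2·TP+FP+FN)):
  5: TP=321, FP=113+30+101=244, FN=76+84+77=237 → 642/1123 = 0.5717
  6: TP=341, FP=76+30+99=205, FN=113+126+116=355 → 682/1242 = 0.5491
  7: TP=586, FP=84+126+103=313, FN=30+30+30=90 → 1172/1575 = 0.7441
  8: TP=275, FP=77+116+30=223, FN=101+99+103=303 → 550/1076 = 0.5112
Macro-F1 score = mean = (0.5717 + 0.5491 + 0.7441 + 0.5112) / 4 = 0.594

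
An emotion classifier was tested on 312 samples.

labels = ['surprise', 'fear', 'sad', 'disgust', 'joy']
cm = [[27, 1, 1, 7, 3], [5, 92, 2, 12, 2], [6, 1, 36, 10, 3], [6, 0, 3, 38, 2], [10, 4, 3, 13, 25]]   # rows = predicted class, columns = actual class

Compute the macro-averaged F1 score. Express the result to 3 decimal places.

0.662

Per-class F1 score (2·TP/(2·TP+FP+FN)):
  surprise: TP=27, FP=1+1+7+3=12, FN=5+6+6+10=27 → 54/93 = 0.5806
  fear: TP=92, FP=5+2+12+2=21, FN=1+1+0+4=6 → 184/211 = 0.8720
  sad: TP=36, FP=6+1+10+3=20, FN=1+2+3+3=9 → 72/101 = 0.7129
  disgust: TP=38, FP=6+0+3+2=11, FN=7+12+10+13=42 → 76/129 = 0.5891
  joy: TP=25, FP=10+4+3+13=30, FN=3+2+3+2=10 → 50/90 = 0.5556
Macro-F1 score = mean = (0.5806 + 0.8720 + 0.7129 + 0.5891 + 0.5556) / 5 = 0.662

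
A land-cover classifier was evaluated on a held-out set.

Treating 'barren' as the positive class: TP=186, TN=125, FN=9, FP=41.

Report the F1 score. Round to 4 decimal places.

0.8815

Precision = TP/(TP+FP) = 186/227 = 0.8194
Recall = TP/(TP+FN) = 186/195 = 0.9538
F1 = 2·TP/(2·TP+FP+FN) = 372/422 = 0.8815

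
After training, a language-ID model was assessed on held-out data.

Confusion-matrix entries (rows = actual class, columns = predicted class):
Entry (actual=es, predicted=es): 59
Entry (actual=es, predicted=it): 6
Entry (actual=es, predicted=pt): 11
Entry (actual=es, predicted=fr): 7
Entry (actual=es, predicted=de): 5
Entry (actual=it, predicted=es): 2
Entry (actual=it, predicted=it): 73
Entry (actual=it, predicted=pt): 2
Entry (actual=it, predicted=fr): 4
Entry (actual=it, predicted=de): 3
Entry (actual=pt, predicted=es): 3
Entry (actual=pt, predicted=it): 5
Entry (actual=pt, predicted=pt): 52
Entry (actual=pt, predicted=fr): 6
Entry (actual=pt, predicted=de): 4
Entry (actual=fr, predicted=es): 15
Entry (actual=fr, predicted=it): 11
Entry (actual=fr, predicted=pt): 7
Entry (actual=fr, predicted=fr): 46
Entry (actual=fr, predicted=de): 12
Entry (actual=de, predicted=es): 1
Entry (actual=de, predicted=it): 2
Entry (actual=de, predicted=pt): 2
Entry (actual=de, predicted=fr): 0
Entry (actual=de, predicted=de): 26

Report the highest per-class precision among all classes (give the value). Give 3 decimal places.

Per-class precision (TP/(TP+FP)):
  es: TP=59, FP=2+3+15+1=21 → 59/80 = 0.7375
  it: TP=73, FP=6+5+11+2=24 → 73/97 = 0.7526
  pt: TP=52, FP=11+2+7+2=22 → 52/74 = 0.7027
  fr: TP=46, FP=7+4+6+0=17 → 46/63 = 0.7302
  de: TP=26, FP=5+3+4+12=24 → 26/50 = 0.5200
Highest is class 'it' with precision = 0.753.

0.753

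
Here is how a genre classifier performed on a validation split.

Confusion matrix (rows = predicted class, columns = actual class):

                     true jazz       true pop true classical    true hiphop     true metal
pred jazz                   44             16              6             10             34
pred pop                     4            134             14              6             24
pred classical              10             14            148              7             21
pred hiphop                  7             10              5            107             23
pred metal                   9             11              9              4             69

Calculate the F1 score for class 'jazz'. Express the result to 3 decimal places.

F1 score = 2·TP/(2·TP+FP+FN).
jazz: TP=44, FP=16+6+10+34=66, FN=4+10+7+9=30 → 88/184 = 0.4783

0.478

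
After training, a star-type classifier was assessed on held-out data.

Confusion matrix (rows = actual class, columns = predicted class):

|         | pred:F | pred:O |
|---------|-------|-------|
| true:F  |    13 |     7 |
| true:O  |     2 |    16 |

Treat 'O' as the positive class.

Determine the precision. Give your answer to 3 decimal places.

Precision = TP/(TP+FP) = 16/(16+7) = 16/23 = 0.696

0.696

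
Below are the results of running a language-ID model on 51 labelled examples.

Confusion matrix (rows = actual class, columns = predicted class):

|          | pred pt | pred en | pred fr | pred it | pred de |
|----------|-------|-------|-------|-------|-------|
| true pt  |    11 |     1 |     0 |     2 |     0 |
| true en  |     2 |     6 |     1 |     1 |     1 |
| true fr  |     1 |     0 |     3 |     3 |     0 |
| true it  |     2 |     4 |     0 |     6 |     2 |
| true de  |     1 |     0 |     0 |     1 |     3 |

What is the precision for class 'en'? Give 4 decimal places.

0.5455

Take TP from the diagonal, FP from the rest of the 'en' prediction marginal, FN from the rest of the 'en' actual marginal.
precision = TP/(TP+FP).
en: TP=6, FP=1+0+4+0=5 → 6/11 = 0.54545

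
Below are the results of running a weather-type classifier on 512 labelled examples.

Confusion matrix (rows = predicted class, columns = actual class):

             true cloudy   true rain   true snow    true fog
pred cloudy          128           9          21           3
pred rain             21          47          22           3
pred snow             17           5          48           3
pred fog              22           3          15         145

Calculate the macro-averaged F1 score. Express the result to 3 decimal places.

Per-class F1 score (2·TP/(2·TP+FP+FN)):
  cloudy: TP=128, FP=9+21+3=33, FN=21+17+22=60 → 256/349 = 0.7335
  rain: TP=47, FP=21+22+3=46, FN=9+5+3=17 → 94/157 = 0.5987
  snow: TP=48, FP=17+5+3=25, FN=21+22+15=58 → 96/179 = 0.5363
  fog: TP=145, FP=22+3+15=40, FN=3+3+3=9 → 290/339 = 0.8555
Macro-F1 score = mean = (0.7335 + 0.5987 + 0.5363 + 0.8555) / 4 = 0.681

0.681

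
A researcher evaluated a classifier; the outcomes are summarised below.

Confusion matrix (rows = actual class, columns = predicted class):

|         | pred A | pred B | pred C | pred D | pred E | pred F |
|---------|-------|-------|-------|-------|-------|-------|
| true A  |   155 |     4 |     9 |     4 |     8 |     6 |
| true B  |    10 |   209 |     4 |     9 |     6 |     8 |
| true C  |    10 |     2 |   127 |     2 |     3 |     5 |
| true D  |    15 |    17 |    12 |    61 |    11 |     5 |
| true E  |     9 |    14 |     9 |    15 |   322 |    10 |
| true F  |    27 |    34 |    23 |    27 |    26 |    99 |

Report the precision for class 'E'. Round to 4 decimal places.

0.8564

Treat 'E' as positive and all other classes as negative.
precision = TP/(TP+FP).
E: TP=322, FP=8+6+3+11+26=54 → 322/376 = 0.85638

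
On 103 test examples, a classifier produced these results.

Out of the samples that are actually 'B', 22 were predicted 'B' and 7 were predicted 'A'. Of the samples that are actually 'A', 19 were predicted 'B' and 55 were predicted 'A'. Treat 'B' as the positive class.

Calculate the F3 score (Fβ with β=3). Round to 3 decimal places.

0.728

Fβ = (1+β²)·TP / ((1+β²)·TP + β²·FN + FP), with β²=9
= 10·22 / (10·22 + 9·7 + 19) = 0.728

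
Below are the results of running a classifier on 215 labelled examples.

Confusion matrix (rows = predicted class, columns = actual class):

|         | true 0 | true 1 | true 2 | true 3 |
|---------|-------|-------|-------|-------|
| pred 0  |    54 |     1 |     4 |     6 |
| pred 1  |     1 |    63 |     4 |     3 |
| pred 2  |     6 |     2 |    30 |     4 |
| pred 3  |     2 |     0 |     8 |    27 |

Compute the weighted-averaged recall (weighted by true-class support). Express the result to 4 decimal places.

Per-class recall (TP/(TP+FN)):
  0: TP=54, FN=1+6+2=9 → 54/63 = 0.85714
  1: TP=63, FN=1+2+0=3 → 63/66 = 0.95455
  2: TP=30, FN=4+4+8=16 → 30/46 = 0.65217
  3: TP=27, FN=6+3+4=13 → 27/40 = 0.67500
Weighted-recall = Σ (supportᵢ/N)·recallᵢ with N=215: (63/215)·0.85714 + (66/215)·0.95455 + (46/215)·0.65217 + (40/215)·0.67500 = 0.8093

0.8093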